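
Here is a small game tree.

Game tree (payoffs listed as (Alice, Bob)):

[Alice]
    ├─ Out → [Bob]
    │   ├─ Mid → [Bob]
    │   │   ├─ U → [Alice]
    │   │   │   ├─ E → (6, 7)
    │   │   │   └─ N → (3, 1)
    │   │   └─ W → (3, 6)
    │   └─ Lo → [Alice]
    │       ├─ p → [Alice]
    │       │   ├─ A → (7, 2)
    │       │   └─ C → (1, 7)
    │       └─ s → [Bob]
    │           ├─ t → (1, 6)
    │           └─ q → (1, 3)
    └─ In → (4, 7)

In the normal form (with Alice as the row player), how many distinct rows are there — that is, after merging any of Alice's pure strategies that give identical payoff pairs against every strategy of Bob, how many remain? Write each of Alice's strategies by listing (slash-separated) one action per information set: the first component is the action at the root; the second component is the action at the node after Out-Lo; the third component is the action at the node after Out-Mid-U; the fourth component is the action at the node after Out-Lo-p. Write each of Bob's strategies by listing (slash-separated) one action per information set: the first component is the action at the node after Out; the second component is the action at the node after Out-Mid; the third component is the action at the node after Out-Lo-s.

Alice has 16 pure strategies: Out/p/E/A, Out/p/E/C, Out/p/N/A, Out/p/N/C, Out/s/E/A, Out/s/E/C, Out/s/N/A, Out/s/N/C, In/p/E/A, In/p/E/C, In/p/N/A, In/p/N/C, In/s/E/A, In/s/E/C, In/s/N/A, In/s/N/C. Columns: Mid/U/t, Mid/U/q, Mid/W/t, Mid/W/q, Lo/U/t, Lo/U/q, Lo/W/t, Lo/W/q.
{Out/p/E/A} → row (6,7) (6,7) (3,6) (3,6) (7,2) (7,2) (7,2) (7,2)
{Out/p/E/C} → row (6,7) (6,7) (3,6) (3,6) (1,7) (1,7) (1,7) (1,7)
{Out/p/N/A} → row (3,1) (3,1) (3,6) (3,6) (7,2) (7,2) (7,2) (7,2)
{Out/p/N/C} → row (3,1) (3,1) (3,6) (3,6) (1,7) (1,7) (1,7) (1,7)
{Out/s/E/A, Out/s/E/C} → row (6,7) (6,7) (3,6) (3,6) (1,6) (1,3) (1,6) (1,3)
{Out/s/N/A, Out/s/N/C} → row (3,1) (3,1) (3,6) (3,6) (1,6) (1,3) (1,6) (1,3)
{In/p/E/A, In/p/E/C, In/p/N/A, In/p/N/C, In/s/E/A, In/s/E/C, In/s/N/A, In/s/N/C} → row (4,7) (4,7) (4,7) (4,7) (4,7) (4,7) (4,7) (4,7)
That's 7 distinct rows out of 16 strategies.

7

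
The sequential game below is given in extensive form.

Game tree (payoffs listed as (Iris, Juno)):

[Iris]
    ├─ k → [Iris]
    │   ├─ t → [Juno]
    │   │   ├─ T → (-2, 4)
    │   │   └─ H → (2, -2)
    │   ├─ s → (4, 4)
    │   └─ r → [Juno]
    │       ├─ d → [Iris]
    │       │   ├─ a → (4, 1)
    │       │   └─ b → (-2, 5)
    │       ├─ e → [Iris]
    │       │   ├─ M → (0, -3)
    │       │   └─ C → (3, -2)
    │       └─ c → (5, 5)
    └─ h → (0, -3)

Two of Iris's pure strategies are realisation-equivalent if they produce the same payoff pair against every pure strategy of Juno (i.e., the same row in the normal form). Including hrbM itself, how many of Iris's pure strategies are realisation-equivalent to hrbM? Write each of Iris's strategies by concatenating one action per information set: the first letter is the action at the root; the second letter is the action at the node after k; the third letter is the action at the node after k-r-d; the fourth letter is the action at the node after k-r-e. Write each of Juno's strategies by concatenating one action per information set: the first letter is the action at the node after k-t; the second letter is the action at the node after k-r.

12

Row for hrbM (columns Td, Te, Tc, Hd, He, Hc): (0,-3) (0,-3) (0,-3) (0,-3) (0,-3) (0,-3).
Under hrbM, Iris's choice at the node after k and at the node after k-r-d and at the node after k-r-e can never be reached regardless of what Juno does, so varying those choices leaves every outcome unchanged.
Holding the reachable choices fixed and varying the unreachable ones freely already gives 3 × 2 × 2 = 12 equivalent strategies.
No other strategy reproduces this row, so those 12 are the full class: htaM, htaC, htbM, htbC, hsaM, hsaC, hsbM, hsbC, hraM, hraC, hrbM, hrbC.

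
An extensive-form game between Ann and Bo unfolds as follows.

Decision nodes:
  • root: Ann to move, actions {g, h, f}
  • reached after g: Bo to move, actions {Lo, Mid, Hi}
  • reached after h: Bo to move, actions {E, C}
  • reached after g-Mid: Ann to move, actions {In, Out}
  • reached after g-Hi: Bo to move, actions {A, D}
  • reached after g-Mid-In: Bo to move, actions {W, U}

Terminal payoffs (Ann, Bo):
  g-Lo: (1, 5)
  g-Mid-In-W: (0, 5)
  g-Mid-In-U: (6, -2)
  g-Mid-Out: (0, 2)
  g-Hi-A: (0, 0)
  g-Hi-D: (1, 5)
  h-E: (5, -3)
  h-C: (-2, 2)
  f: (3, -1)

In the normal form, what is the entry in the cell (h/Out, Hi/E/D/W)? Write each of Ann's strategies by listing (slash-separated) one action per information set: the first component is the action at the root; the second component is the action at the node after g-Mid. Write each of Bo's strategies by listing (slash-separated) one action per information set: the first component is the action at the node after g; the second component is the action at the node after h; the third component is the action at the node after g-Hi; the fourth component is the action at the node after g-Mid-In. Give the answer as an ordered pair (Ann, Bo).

(5, -3)

Trace the play path from the root:
  Ann plays h
  Bo plays E at [h]
→ terminal payoff (5, -3).
(Ann's choice at the node after g-Mid is never reached on this path, so it doesn't affect the outcome.)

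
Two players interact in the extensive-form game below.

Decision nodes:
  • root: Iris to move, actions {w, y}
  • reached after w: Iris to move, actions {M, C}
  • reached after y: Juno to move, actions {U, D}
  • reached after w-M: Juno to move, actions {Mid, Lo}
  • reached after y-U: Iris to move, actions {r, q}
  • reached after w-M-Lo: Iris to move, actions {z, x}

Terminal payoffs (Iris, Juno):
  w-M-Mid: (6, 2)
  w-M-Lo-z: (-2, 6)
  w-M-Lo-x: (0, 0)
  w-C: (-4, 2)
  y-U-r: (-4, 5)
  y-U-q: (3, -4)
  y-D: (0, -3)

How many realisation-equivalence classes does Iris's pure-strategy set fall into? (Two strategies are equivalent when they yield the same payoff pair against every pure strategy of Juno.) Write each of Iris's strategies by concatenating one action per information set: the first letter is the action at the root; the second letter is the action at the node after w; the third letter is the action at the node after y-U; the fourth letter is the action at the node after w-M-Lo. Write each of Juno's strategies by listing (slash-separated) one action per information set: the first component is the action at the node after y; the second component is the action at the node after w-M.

Iris has 16 pure strategies: wMrz, wMrx, wMqz, wMqx, wCrz, wCrx, wCqz, wCqx, yMrz, yMrx, yMqz, yMqx, yCrz, yCrx, yCqz, yCqx. Columns: U/Mid, U/Lo, D/Mid, D/Lo.
{wMrz, wMqz} → row (6,2) (-2,6) (6,2) (-2,6)
{wMrx, wMqx} → row (6,2) (0,0) (6,2) (0,0)
{wCrz, wCrx, wCqz, wCqx} → row (-4,2) (-4,2) (-4,2) (-4,2)
{yMrz, yMrx, yCrz, yCrx} → row (-4,5) (-4,5) (0,-3) (0,-3)
{yMqz, yMqx, yCqz, yCqx} → row (3,-4) (3,-4) (0,-3) (0,-3)
That's 5 distinct rows out of 16 strategies.

5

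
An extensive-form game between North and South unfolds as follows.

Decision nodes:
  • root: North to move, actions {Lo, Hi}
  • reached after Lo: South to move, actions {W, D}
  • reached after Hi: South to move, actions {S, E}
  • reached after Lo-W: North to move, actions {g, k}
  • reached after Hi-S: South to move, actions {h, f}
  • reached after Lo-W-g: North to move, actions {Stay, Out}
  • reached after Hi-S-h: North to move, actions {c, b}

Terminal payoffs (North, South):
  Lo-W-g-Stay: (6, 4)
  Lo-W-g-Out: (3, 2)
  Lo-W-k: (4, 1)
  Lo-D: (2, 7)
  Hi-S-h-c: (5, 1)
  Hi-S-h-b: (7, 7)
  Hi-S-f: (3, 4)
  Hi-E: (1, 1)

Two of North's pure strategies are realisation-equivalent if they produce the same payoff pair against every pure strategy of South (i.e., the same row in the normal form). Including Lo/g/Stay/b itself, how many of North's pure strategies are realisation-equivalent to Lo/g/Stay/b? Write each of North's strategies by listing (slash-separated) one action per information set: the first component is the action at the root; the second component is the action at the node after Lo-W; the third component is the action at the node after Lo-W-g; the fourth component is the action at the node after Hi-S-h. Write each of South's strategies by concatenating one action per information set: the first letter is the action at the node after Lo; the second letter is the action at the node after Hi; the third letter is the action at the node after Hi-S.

Row for Lo/g/Stay/b (columns WSh, WSf, WEh, WEf, DSh, DSf, DEh, DEf): (6,4) (6,4) (6,4) (6,4) (2,7) (2,7) (2,7) (2,7).
Under Lo/g/Stay/b, North's choice at the node after Hi-S-h can never be reached regardless of what South does, so varying those choices leaves every outcome unchanged.
Holding the reachable choices fixed and varying the unreachable one freely already gives 2 equivalent strategies.
No other strategy reproduces this row, so those 2 are the full class: Lo/g/Stay/c, Lo/g/Stay/b.

2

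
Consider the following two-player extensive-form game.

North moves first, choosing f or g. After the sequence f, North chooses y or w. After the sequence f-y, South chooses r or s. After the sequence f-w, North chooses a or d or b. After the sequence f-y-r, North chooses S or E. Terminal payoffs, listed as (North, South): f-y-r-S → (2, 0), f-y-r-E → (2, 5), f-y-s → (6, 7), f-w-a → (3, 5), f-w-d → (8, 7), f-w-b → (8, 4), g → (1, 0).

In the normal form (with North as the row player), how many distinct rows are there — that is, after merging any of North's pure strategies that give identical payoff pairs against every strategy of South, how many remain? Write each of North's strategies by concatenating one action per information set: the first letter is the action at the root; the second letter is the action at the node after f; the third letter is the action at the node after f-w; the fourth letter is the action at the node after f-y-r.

North has 24 pure strategies: fyaS, fyaE, fydS, fydE, fybS, fybE, fwaS, fwaE, fwdS, fwdE, fwbS, fwbE, gyaS, gyaE, gydS, gydE, gybS, gybE, gwaS, gwaE, gwdS, gwdE, gwbS, gwbE. Columns: r, s.
{fyaS, fydS, fybS} → row (2,0) (6,7)
{fyaE, fydE, fybE} → row (2,5) (6,7)
{fwaS, fwaE} → row (3,5) (3,5)
{fwdS, fwdE} → row (8,7) (8,7)
{fwbS, fwbE} → row (8,4) (8,4)
{gyaS, gyaE, gydS, gydE, gybS, gybE, gwaS, gwaE, gwdS, gwdE, gwbS, gwbE} → row (1,0) (1,0)
That's 6 distinct rows out of 24 strategies.

6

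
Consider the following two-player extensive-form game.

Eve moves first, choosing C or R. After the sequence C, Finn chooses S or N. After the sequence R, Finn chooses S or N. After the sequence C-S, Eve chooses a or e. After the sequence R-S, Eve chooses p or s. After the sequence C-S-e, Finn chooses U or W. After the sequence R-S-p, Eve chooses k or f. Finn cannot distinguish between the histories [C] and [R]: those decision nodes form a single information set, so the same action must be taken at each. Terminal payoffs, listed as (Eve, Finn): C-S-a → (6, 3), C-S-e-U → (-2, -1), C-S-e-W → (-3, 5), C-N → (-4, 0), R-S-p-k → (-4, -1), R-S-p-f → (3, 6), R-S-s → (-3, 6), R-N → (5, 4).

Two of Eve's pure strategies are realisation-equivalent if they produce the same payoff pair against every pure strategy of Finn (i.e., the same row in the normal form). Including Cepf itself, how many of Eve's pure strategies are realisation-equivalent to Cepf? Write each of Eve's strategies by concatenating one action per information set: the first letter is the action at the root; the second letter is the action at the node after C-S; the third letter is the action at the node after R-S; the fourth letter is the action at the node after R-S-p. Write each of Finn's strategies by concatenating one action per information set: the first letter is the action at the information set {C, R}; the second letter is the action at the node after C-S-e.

Row for Cepf (columns SU, SW, NU, NW): (-2,-1) (-3,5) (-4,0) (-4,0).
Under Cepf, Eve's choice at the node after R-S and at the node after R-S-p can never be reached regardless of what Finn does, so varying those choices leaves every outcome unchanged.
Holding the reachable choices fixed and varying the unreachable ones freely already gives 2 × 2 = 4 equivalent strategies.
No other strategy reproduces this row, so those 4 are the full class: Cepk, Cepf, Cesk, Cesf.

4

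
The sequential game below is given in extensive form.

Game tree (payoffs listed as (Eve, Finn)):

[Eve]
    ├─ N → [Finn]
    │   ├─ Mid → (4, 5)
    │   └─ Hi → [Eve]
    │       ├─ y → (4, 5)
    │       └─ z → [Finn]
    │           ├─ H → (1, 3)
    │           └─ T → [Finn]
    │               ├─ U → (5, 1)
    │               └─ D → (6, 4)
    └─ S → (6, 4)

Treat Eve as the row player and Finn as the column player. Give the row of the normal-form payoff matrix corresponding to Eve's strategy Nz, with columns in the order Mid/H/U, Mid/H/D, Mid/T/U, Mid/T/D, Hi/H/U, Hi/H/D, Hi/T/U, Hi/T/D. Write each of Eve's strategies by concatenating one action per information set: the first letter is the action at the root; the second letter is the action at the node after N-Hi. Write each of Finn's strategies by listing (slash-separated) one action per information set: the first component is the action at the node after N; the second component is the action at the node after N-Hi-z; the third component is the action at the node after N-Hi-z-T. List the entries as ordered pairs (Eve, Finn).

vs Mid/H/U: Eve plays N → Finn plays Mid at [N] → (4, 5)
vs Mid/H/D: Eve plays N → Finn plays Mid at [N] → (4, 5)
vs Mid/T/U: Eve plays N → Finn plays Mid at [N] → (4, 5)
vs Mid/T/D: Eve plays N → Finn plays Mid at [N] → (4, 5)
vs Hi/H/U: Eve plays N → Finn plays Hi at [N] → Eve plays z at [N-Hi] → Finn plays H at [N-Hi-z] → (1, 3)
vs Hi/H/D: Eve plays N → Finn plays Hi at [N] → Eve plays z at [N-Hi] → Finn plays H at [N-Hi-z] → (1, 3)
vs Hi/T/U: Eve plays N → Finn plays Hi at [N] → Eve plays z at [N-Hi] → Finn plays T at [N-Hi-z] → Finn plays U at [N-Hi-z-T] → (5, 1)
vs Hi/T/D: Eve plays N → Finn plays Hi at [N] → Eve plays z at [N-Hi] → Finn plays T at [N-Hi-z] → Finn plays D at [N-Hi-z-T] → (6, 4)

(4,5) (4,5) (4,5) (4,5) (1,3) (1,3) (5,1) (6,4)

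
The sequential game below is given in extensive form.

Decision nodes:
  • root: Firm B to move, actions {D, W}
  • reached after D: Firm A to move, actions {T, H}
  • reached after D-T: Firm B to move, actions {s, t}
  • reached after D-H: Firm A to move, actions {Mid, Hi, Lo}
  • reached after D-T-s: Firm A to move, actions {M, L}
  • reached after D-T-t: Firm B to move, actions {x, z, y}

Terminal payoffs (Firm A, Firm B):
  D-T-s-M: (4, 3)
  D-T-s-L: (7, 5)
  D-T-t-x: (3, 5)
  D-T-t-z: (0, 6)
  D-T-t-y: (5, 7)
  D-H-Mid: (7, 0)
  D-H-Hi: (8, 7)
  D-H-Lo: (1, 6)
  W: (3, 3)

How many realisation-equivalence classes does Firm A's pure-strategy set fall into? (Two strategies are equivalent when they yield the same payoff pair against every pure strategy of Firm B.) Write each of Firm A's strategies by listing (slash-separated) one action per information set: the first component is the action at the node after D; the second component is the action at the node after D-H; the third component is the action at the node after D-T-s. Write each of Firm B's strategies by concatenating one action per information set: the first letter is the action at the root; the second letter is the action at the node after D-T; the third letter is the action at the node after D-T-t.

5

Firm A has 12 pure strategies: T/Mid/M, T/Mid/L, T/Hi/M, T/Hi/L, T/Lo/M, T/Lo/L, H/Mid/M, H/Mid/L, H/Hi/M, H/Hi/L, H/Lo/M, H/Lo/L. Columns: Dsx, Dsz, Dsy, Dtx, Dtz, Dty, Wsx, Wsz, Wsy, Wtx, Wtz, Wty.
{T/Mid/M, T/Hi/M, T/Lo/M} → row (4,3) (4,3) (4,3) (3,5) (0,6) (5,7) (3,3) (3,3) (3,3) (3,3) (3,3) (3,3)
{T/Mid/L, T/Hi/L, T/Lo/L} → row (7,5) (7,5) (7,5) (3,5) (0,6) (5,7) (3,3) (3,3) (3,3) (3,3) (3,3) (3,3)
{H/Mid/M, H/Mid/L} → row (7,0) (7,0) (7,0) (7,0) (7,0) (7,0) (3,3) (3,3) (3,3) (3,3) (3,3) (3,3)
{H/Hi/M, H/Hi/L} → row (8,7) (8,7) (8,7) (8,7) (8,7) (8,7) (3,3) (3,3) (3,3) (3,3) (3,3) (3,3)
{H/Lo/M, H/Lo/L} → row (1,6) (1,6) (1,6) (1,6) (1,6) (1,6) (3,3) (3,3) (3,3) (3,3) (3,3) (3,3)
That's 5 distinct rows out of 12 strategies.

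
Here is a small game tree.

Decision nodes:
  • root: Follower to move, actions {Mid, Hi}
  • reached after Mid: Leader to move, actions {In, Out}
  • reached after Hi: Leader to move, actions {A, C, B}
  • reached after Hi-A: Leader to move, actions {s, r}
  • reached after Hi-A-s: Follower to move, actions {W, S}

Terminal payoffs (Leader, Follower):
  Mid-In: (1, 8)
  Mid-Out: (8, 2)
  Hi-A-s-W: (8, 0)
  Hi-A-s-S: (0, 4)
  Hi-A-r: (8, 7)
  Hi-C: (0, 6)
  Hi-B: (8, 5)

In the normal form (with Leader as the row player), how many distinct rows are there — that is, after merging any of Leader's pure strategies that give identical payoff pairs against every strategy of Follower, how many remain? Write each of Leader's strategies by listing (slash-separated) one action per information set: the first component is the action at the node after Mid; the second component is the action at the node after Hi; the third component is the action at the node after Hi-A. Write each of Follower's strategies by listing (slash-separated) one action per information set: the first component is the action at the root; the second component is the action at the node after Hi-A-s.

8

Leader has 12 pure strategies: In/A/s, In/A/r, In/C/s, In/C/r, In/B/s, In/B/r, Out/A/s, Out/A/r, Out/C/s, Out/C/r, Out/B/s, Out/B/r. Columns: Mid/W, Mid/S, Hi/W, Hi/S.
{In/A/s} → row (1,8) (1,8) (8,0) (0,4)
{In/A/r} → row (1,8) (1,8) (8,7) (8,7)
{In/C/s, In/C/r} → row (1,8) (1,8) (0,6) (0,6)
{In/B/s, In/B/r} → row (1,8) (1,8) (8,5) (8,5)
{Out/A/s} → row (8,2) (8,2) (8,0) (0,4)
{Out/A/r} → row (8,2) (8,2) (8,7) (8,7)
{Out/C/s, Out/C/r} → row (8,2) (8,2) (0,6) (0,6)
{Out/B/s, Out/B/r} → row (8,2) (8,2) (8,5) (8,5)
That's 8 distinct rows out of 12 strategies.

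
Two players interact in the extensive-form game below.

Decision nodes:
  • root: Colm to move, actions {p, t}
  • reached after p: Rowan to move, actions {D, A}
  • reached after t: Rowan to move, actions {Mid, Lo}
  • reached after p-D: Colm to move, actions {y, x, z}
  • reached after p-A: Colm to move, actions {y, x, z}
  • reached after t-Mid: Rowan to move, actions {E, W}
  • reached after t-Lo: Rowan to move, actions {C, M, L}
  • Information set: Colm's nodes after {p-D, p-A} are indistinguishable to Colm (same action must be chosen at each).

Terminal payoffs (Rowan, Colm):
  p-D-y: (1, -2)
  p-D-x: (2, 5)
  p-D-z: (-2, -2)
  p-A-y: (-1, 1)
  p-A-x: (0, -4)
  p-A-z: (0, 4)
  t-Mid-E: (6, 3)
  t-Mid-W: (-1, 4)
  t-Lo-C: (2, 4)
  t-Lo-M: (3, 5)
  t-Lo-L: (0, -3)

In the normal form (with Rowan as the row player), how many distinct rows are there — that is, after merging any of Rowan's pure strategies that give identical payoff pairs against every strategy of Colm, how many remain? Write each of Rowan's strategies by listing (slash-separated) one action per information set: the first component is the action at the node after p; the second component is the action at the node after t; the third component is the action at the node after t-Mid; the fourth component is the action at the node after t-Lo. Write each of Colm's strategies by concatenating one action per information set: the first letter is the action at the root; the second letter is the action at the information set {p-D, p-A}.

10

Rowan has 24 pure strategies: D/Mid/E/C, D/Mid/E/M, D/Mid/E/L, D/Mid/W/C, D/Mid/W/M, D/Mid/W/L, D/Lo/E/C, D/Lo/E/M, D/Lo/E/L, D/Lo/W/C, D/Lo/W/M, D/Lo/W/L, A/Mid/E/C, A/Mid/E/M, A/Mid/E/L, A/Mid/W/C, A/Mid/W/M, A/Mid/W/L, A/Lo/E/C, A/Lo/E/M, A/Lo/E/L, A/Lo/W/C, A/Lo/W/M, A/Lo/W/L. Columns: py, px, pz, ty, tx, tz.
{D/Mid/E/C, D/Mid/E/M, D/Mid/E/L} → row (1,-2) (2,5) (-2,-2) (6,3) (6,3) (6,3)
{D/Mid/W/C, D/Mid/W/M, D/Mid/W/L} → row (1,-2) (2,5) (-2,-2) (-1,4) (-1,4) (-1,4)
{D/Lo/E/C, D/Lo/W/C} → row (1,-2) (2,5) (-2,-2) (2,4) (2,4) (2,4)
{D/Lo/E/M, D/Lo/W/M} → row (1,-2) (2,5) (-2,-2) (3,5) (3,5) (3,5)
{D/Lo/E/L, D/Lo/W/L} → row (1,-2) (2,5) (-2,-2) (0,-3) (0,-3) (0,-3)
{A/Mid/E/C, A/Mid/E/M, A/Mid/E/L} → row (-1,1) (0,-4) (0,4) (6,3) (6,3) (6,3)
{A/Mid/W/C, A/Mid/W/M, A/Mid/W/L} → row (-1,1) (0,-4) (0,4) (-1,4) (-1,4) (-1,4)
{A/Lo/E/C, A/Lo/W/C} → row (-1,1) (0,-4) (0,4) (2,4) (2,4) (2,4)
{A/Lo/E/M, A/Lo/W/M} → row (-1,1) (0,-4) (0,4) (3,5) (3,5) (3,5)
{A/Lo/E/L, A/Lo/W/L} → row (-1,1) (0,-4) (0,4) (0,-3) (0,-3) (0,-3)
That's 10 distinct rows out of 24 strategies.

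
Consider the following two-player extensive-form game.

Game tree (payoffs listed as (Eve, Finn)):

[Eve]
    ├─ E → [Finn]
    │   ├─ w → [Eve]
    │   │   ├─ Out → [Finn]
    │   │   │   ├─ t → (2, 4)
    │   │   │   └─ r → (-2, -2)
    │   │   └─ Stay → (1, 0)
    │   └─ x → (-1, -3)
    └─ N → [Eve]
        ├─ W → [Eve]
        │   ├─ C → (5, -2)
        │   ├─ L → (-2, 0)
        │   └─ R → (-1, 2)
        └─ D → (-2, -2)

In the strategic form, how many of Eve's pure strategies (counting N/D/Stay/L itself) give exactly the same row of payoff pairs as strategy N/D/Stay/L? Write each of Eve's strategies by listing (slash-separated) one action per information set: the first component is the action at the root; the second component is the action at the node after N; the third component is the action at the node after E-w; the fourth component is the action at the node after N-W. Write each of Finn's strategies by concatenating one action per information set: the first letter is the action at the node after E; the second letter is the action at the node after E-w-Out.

6

Row for N/D/Stay/L (columns wt, wr, xt, xr): (-2,-2) (-2,-2) (-2,-2) (-2,-2).
Under N/D/Stay/L, Eve's choice at the node after E-w and at the node after N-W can never be reached regardless of what Finn does, so varying those choices leaves every outcome unchanged.
Holding the reachable choices fixed and varying the unreachable ones freely already gives 2 × 3 = 6 equivalent strategies.
No other strategy reproduces this row, so those 6 are the full class: N/D/Out/C, N/D/Out/L, N/D/Out/R, N/D/Stay/C, N/D/Stay/L, N/D/Stay/R.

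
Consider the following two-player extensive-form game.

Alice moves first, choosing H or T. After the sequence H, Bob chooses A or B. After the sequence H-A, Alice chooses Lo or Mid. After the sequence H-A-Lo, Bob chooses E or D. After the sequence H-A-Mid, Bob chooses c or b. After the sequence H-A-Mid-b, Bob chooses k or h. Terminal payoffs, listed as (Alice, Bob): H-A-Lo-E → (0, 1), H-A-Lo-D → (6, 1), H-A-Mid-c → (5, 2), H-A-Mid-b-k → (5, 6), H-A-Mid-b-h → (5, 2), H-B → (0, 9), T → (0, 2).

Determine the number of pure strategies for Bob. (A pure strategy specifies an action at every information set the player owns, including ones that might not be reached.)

Bob owns the node after H with actions {A, B} — two choices.
Bob owns the node after H-A-Lo with actions {E, D} — two choices.
Bob owns the node after H-A-Mid with actions {c, b} — two choices.
Bob owns the node after H-A-Mid-b with actions {k, h} — two choices.
A pure strategy fixes one action at each information set independently, so the count is the product 2 × 2 × 2 × 2 = 16.
(For reference, Alice has 4 pure strategies, giving a 16×4 normal-form matrix.)

16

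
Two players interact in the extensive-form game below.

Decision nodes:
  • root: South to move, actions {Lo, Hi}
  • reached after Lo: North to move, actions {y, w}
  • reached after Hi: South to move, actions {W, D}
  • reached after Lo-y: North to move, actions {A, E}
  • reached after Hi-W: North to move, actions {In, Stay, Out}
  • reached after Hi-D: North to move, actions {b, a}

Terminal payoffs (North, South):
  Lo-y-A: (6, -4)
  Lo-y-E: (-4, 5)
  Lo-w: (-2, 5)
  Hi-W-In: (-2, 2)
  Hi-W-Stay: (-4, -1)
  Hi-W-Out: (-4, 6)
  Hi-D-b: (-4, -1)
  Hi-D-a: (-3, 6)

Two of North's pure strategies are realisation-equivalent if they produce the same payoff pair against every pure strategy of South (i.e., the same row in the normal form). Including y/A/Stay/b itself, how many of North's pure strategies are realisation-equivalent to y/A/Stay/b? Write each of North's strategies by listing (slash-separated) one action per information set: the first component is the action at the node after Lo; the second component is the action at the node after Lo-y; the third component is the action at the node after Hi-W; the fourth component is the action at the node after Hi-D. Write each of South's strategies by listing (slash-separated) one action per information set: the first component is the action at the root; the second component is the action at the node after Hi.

Row for y/A/Stay/b (columns Lo/W, Lo/D, Hi/W, Hi/D): (6,-4) (6,-4) (-4,-1) (-4,-1).
Every one of North's information sets is on the play path for some reply by South when North follows y/A/Stay/b.
Changing the action at any of them therefore changes at least one column, so only y/A/Stay/b itself gives this row.

1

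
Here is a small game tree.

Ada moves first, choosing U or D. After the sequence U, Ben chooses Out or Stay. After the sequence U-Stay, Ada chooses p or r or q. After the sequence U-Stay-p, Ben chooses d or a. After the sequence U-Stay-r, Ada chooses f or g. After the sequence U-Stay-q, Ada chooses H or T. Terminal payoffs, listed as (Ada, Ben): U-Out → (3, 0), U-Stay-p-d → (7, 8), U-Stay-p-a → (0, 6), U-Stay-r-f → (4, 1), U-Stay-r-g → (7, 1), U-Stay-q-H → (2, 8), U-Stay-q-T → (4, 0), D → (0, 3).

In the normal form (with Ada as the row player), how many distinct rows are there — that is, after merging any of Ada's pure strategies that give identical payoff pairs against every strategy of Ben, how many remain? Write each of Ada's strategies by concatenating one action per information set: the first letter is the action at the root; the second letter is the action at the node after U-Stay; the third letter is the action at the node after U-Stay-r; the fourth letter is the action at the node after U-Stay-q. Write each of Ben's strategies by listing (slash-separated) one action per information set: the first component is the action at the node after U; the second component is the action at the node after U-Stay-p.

6

Ada has 24 pure strategies: UpfH, UpfT, UpgH, UpgT, UrfH, UrfT, UrgH, UrgT, UqfH, UqfT, UqgH, UqgT, DpfH, DpfT, DpgH, DpgT, DrfH, DrfT, DrgH, DrgT, DqfH, DqfT, DqgH, DqgT. Columns: Out/d, Out/a, Stay/d, Stay/a.
{UpfH, UpfT, UpgH, UpgT} → row (3,0) (3,0) (7,8) (0,6)
{UrfH, UrfT} → row (3,0) (3,0) (4,1) (4,1)
{UrgH, UrgT} → row (3,0) (3,0) (7,1) (7,1)
{UqfH, UqgH} → row (3,0) (3,0) (2,8) (2,8)
{UqfT, UqgT} → row (3,0) (3,0) (4,0) (4,0)
{DpfH, DpfT, DpgH, DpgT, DrfH, DrfT, DrgH, DrgT, DqfH, DqfT, DqgH, DqgT} → row (0,3) (0,3) (0,3) (0,3)
That's 6 distinct rows out of 24 strategies.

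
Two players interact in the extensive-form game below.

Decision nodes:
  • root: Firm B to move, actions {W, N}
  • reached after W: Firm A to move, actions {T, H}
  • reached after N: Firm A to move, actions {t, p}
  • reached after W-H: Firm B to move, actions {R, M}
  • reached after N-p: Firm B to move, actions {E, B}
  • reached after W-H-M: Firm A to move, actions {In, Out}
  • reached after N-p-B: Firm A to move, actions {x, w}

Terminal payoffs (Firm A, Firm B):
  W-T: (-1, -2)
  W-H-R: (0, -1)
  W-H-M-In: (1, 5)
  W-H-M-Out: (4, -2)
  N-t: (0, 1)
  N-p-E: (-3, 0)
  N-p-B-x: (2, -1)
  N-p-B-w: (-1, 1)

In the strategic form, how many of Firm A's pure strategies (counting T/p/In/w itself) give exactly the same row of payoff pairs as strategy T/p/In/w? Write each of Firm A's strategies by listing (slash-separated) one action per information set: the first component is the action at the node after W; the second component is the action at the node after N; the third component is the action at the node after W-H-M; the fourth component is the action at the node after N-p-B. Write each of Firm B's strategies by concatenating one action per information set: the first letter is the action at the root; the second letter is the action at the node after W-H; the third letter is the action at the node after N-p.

Row for T/p/In/w (columns WRE, WRB, WME, WMB, NRE, NRB, NME, NMB): (-1,-2) (-1,-2) (-1,-2) (-1,-2) (-3,0) (-1,1) (-3,0) (-1,1).
Under T/p/In/w, Firm A's choice at the node after W-H-M can never be reached regardless of what Firm B does, so varying those choices leaves every outcome unchanged.
Holding the reachable choices fixed and varying the unreachable one freely already gives 2 equivalent strategies.
No other strategy reproduces this row, so those 2 are the full class: T/p/In/w, T/p/Out/w.

2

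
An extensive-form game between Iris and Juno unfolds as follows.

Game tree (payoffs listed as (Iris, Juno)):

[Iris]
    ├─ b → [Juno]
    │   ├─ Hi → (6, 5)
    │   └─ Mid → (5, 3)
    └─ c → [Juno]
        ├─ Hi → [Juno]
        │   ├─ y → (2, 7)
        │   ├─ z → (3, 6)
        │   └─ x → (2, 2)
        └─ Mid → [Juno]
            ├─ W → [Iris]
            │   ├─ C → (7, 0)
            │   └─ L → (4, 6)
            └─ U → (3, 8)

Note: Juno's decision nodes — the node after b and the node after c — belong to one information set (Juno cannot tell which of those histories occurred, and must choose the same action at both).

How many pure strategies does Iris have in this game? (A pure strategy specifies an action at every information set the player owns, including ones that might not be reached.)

Iris owns the root with actions {b, c} — two choices.
Iris owns the node after c-Mid-W with actions {C, L} — two choices.
A pure strategy fixes one action at each information set independently, so the count is the product 2 × 2 = 4.

4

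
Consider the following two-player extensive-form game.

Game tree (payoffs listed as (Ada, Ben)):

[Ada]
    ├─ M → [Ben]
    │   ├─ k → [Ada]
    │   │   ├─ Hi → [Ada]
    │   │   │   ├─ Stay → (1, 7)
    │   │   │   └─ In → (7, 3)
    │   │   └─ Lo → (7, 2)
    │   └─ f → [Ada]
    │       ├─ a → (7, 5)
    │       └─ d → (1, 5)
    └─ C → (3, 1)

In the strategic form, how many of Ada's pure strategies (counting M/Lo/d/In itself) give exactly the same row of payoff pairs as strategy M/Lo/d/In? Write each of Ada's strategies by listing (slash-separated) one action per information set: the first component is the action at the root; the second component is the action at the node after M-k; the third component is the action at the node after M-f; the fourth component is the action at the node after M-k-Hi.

Row for M/Lo/d/In (columns k, f): (7,2) (1,5).
Under M/Lo/d/In, Ada's choice at the node after M-k-Hi can never be reached regardless of what Ben does, so varying those choices leaves every outcome unchanged.
Holding the reachable choices fixed and varying the unreachable one freely already gives 2 equivalent strategies.
No other strategy reproduces this row, so those 2 are the full class: M/Lo/d/Stay, M/Lo/d/In.

2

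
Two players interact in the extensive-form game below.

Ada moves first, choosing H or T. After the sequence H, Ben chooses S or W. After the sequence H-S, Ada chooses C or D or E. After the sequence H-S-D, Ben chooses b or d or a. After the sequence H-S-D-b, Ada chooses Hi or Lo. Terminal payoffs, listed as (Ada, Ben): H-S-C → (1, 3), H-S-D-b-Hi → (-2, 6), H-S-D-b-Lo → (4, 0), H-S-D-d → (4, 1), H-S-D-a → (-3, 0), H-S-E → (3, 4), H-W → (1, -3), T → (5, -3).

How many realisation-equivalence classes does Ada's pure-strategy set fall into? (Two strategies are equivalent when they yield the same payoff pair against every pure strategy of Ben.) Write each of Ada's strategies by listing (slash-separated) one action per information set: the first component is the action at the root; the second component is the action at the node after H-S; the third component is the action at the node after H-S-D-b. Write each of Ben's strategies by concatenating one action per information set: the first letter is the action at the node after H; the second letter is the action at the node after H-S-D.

Ada has 12 pure strategies: H/C/Hi, H/C/Lo, H/D/Hi, H/D/Lo, H/E/Hi, H/E/Lo, T/C/Hi, T/C/Lo, T/D/Hi, T/D/Lo, T/E/Hi, T/E/Lo. Columns: Sb, Sd, Sa, Wb, Wd, Wa.
{H/C/Hi, H/C/Lo} → row (1,3) (1,3) (1,3) (1,-3) (1,-3) (1,-3)
{H/D/Hi} → row (-2,6) (4,1) (-3,0) (1,-3) (1,-3) (1,-3)
{H/D/Lo} → row (4,0) (4,1) (-3,0) (1,-3) (1,-3) (1,-3)
{H/E/Hi, H/E/Lo} → row (3,4) (3,4) (3,4) (1,-3) (1,-3) (1,-3)
{T/C/Hi, T/C/Lo, T/D/Hi, T/D/Lo, T/E/Hi, T/E/Lo} → row (5,-3) (5,-3) (5,-3) (5,-3) (5,-3) (5,-3)
That's 5 distinct rows out of 12 strategies.

5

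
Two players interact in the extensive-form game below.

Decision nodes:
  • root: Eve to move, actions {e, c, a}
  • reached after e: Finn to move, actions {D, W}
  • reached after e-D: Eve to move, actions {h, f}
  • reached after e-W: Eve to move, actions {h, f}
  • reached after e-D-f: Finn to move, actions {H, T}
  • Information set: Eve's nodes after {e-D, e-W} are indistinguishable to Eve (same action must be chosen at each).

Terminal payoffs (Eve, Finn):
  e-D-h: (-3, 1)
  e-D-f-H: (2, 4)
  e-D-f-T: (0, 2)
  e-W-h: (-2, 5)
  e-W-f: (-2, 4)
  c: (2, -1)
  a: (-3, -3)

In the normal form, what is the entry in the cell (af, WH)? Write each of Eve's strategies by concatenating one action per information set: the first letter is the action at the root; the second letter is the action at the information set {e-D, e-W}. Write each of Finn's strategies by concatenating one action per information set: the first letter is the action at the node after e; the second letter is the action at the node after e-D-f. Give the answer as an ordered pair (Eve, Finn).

(-3, -3)

Trace the play path from the root:
  Eve plays a
→ terminal payoff (-3, -3).
(Eve's choice at the information set {e-D, e-W} is never reached on this path, so it doesn't affect the outcome.)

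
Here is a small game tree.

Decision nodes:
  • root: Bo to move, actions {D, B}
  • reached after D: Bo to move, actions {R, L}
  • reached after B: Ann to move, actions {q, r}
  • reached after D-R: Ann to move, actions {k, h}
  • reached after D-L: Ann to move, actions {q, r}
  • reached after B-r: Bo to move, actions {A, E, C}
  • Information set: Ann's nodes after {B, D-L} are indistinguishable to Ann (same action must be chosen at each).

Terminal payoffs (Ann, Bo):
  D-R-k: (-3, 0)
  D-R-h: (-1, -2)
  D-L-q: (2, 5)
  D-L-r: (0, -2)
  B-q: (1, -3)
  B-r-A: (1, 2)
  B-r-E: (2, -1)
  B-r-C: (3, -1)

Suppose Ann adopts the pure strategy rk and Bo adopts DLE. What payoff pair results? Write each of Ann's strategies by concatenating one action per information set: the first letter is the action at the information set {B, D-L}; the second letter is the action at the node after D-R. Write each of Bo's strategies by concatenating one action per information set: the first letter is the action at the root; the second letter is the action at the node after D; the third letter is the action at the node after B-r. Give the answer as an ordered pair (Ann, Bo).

Trace the play path from the root:
  Bo plays D
  Bo plays L at [D]
  Ann plays r at [D-L]
→ terminal payoff (0, -2).
(Ann's choice at the node after D-R is never reached on this path, so it doesn't affect the outcome.)

(0, -2)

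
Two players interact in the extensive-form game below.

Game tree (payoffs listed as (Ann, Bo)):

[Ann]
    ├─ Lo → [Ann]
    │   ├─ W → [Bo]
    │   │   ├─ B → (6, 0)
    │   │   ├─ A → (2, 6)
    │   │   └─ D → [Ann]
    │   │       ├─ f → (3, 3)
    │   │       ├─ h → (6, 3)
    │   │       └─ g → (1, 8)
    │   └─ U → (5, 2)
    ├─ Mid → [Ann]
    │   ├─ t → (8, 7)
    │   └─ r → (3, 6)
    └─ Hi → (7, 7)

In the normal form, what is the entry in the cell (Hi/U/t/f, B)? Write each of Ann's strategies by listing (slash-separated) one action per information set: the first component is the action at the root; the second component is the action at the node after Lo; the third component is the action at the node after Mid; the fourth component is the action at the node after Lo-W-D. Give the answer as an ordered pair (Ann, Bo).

(7, 7)

Trace the play path from the root:
  Ann plays Hi
→ terminal payoff (7, 7).
(Ann's choice at the node after Lo is never reached on this path, so it doesn't affect the outcome.)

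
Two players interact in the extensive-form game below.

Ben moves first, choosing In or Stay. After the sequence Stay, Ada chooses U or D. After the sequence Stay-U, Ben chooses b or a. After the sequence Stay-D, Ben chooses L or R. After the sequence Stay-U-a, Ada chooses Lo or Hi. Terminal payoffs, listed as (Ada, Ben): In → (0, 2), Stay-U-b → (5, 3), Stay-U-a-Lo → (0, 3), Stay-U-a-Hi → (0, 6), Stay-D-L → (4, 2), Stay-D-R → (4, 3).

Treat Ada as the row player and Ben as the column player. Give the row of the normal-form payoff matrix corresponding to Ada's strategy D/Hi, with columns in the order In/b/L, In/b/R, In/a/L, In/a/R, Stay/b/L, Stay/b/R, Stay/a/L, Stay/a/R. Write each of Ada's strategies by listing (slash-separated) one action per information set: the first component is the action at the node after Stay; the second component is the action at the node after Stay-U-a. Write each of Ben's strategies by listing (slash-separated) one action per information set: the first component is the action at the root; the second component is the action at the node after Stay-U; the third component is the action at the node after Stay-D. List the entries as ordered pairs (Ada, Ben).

vs In/b/L: Ben plays In → (0, 2)
vs In/b/R: Ben plays In → (0, 2)
vs In/a/L: Ben plays In → (0, 2)
vs In/a/R: Ben plays In → (0, 2)
vs Stay/b/L: Ben plays Stay → Ada plays D at [Stay] → Ben plays L at [Stay-D] → (4, 2)
vs Stay/b/R: Ben plays Stay → Ada plays D at [Stay] → Ben plays R at [Stay-D] → (4, 3)
vs Stay/a/L: Ben plays Stay → Ada plays D at [Stay] → Ben plays L at [Stay-D] → (4, 2)
vs Stay/a/R: Ben plays Stay → Ada plays D at [Stay] → Ben plays R at [Stay-D] → (4, 3)

(0,2) (0,2) (0,2) (0,2) (4,2) (4,3) (4,2) (4,3)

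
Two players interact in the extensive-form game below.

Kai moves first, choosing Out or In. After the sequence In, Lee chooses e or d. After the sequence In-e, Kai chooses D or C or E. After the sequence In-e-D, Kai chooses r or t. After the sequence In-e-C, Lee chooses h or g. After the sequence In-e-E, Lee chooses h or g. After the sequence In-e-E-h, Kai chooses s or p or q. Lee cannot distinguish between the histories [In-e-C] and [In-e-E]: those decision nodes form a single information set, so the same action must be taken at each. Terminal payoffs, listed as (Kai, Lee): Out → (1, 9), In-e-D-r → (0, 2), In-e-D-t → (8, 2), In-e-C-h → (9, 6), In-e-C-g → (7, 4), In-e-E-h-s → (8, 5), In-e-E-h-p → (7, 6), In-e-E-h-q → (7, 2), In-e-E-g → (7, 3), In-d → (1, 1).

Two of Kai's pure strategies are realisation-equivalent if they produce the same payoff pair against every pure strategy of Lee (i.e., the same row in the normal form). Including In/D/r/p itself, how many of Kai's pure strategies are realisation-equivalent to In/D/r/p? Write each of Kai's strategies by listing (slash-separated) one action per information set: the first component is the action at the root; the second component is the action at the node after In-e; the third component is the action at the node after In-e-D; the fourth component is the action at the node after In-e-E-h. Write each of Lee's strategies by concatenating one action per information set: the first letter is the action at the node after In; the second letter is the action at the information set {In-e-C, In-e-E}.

3

Row for In/D/r/p (columns eh, eg, dh, dg): (0,2) (0,2) (1,1) (1,1).
Under In/D/r/p, Kai's choice at the node after In-e-E-h can never be reached regardless of what Lee does, so varying those choices leaves every outcome unchanged.
Holding the reachable choices fixed and varying the unreachable one freely already gives 3 equivalent strategies.
No other strategy reproduces this row, so those 3 are the full class: In/D/r/s, In/D/r/p, In/D/r/q.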